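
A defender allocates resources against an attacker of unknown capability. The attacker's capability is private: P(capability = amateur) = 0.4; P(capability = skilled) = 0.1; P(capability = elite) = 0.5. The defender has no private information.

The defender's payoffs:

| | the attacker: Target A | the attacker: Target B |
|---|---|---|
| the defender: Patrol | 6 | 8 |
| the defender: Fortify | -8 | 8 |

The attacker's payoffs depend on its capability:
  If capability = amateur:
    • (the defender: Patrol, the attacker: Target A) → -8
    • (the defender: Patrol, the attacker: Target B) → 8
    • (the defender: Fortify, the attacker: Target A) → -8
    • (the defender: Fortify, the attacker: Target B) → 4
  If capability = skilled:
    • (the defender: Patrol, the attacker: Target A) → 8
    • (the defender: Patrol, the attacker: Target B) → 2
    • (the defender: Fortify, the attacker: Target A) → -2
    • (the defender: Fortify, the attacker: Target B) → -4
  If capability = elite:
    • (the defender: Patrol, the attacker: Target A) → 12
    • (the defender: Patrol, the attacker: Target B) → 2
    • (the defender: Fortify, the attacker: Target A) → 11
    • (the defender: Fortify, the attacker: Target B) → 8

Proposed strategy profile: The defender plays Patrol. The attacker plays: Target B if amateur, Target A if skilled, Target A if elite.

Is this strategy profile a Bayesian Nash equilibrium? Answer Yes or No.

The defender plays Patrol: E[Patrol] = 0.4·(8) + 0.1·(6) + 0.5·(6) = 6.8; E[Fortify] = -1.6. Best-responding. ✓
The attacker (capability amateur), facing Patrol: Target A gives -8, Target B gives 8. Proposed Target B is best. ✓
The attacker (capability skilled), facing Patrol: Target A gives 8, Target B gives 2. Proposed Target A is best. ✓
The attacker (capability elite), facing Patrol: Target A gives 12, Target B gives 2. Proposed Target A is best. ✓

Yes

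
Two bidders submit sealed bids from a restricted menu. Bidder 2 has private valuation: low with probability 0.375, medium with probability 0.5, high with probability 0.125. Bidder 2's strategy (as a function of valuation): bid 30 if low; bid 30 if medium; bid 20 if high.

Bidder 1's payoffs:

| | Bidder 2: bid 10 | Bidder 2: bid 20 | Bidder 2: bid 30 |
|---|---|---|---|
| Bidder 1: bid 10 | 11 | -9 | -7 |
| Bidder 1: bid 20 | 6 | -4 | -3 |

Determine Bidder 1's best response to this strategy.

E[bid 10] = 0.375·(-7) + 0.5·(-7) + 0.125·(-9) = -7.25
E[bid 20] = 0.375·(-3) + 0.5·(-3) + 0.125·(-4) = -3.125
Best response: bid 20 (-3.125 is the largest).

bid 20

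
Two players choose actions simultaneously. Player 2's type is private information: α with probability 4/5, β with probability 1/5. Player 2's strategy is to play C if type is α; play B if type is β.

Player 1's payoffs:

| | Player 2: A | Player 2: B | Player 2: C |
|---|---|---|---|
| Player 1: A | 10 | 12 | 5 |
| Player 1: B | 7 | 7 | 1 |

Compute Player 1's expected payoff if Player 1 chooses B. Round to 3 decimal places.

2.200

E[B] = 4/5·1 + 1/5·7 = 4/5 + 7/5 = 11/5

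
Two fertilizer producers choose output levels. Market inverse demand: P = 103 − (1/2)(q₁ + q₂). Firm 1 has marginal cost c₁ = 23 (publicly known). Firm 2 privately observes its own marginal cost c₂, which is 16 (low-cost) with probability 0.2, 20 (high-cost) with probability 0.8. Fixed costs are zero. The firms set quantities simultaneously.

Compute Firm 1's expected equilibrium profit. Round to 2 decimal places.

1290.32

Firm 2 with cost c maximizes (103 − (1/2)(q₁+q₂) − c)·q₂, giving q₂(c) = (103 − c − (1/2)q₁).
E[c₂] = 0.2·16 + 0.8·20 = 19.2
Firm 1's FOC against E[q₂] yields q₁ = (103 − 2·23 + E[c₂])/(3/2) = (103 − 46 + 19.2)/(3/2) = 50.8.
E[P] = 103 − (1/2)·(q₁ + E[q₂]) = 48.4; Firm 1's expected profit = (E[P] − 23)·q₁ = (48.4 − 23)·50.8 = 1290.32.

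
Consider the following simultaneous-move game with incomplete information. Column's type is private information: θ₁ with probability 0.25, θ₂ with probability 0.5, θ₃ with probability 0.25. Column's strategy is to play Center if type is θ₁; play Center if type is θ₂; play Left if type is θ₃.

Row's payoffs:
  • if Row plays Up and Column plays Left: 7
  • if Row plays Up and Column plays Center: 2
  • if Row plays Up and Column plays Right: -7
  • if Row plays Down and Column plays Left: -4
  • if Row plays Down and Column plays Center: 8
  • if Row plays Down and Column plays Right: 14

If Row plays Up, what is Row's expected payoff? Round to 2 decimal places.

E[Up] = 0.25·2 + 0.5·2 + 0.25·7 = 0.5 + 1 + 1.75 = 3.25

3.25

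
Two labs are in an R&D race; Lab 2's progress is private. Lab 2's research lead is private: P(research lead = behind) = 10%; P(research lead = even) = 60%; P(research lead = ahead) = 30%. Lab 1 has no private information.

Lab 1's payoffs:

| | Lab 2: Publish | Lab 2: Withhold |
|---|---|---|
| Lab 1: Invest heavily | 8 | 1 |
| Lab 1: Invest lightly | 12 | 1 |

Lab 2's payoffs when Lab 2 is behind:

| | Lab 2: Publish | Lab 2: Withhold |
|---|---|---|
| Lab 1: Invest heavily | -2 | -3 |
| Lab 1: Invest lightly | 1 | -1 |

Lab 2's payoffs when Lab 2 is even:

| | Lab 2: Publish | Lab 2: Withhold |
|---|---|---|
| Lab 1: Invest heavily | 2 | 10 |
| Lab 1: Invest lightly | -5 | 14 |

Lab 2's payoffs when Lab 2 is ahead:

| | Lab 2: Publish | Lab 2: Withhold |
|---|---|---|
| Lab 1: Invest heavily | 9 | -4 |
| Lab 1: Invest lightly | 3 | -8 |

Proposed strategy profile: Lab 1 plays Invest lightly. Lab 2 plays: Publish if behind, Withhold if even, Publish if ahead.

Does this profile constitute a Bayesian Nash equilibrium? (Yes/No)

Lab 1 plays Invest lightly: E[Invest lightly] = 0.1·(12) + 0.6·(1) + 0.3·(12) = 5.4; E[Invest heavily] = 3.8. Best-responding. ✓
Lab 2 (research lead behind), facing Invest lightly: Publish gives 1, Withhold gives -1. Proposed Publish is best. ✓
Lab 2 (research lead even), facing Invest lightly: Publish gives -5, Withhold gives 14. Proposed Withhold is best. ✓
Lab 2 (research lead ahead), facing Invest lightly: Publish gives 3, Withhold gives -8. Proposed Publish is best. ✓

Yes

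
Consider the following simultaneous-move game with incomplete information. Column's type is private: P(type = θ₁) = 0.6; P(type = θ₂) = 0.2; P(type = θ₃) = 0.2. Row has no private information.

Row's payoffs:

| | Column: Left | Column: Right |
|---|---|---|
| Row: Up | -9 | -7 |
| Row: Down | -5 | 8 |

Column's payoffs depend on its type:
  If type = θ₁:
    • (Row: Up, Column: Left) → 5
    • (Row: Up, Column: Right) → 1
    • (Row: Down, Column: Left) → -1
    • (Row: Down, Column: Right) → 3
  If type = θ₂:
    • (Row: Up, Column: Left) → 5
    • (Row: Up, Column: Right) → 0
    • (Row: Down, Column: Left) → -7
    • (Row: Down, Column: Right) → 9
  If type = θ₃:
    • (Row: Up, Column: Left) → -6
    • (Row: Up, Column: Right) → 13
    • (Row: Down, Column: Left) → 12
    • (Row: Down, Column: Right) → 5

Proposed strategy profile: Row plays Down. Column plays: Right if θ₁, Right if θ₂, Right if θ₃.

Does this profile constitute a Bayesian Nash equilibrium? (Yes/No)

A profile is a BNE iff every type of every player is best-responding given beliefs about the other side.
Row plays Down: E[Down] = 0.6·(8) + 0.2·(8) + 0.2·(8) = 8; E[Up] = -7. Best-responding. ✓
Column (type θ₁), facing Down: Left gives -1, Right gives 3. Proposed Right is best. ✓
Column (type θ₂), facing Down: Left gives -7, Right gives 9. Proposed Right is best. ✓
Column (type θ₃), facing Down: Left gives 12, Right gives 5. Proposed Right is not best — profitable deviation exists. ✗

No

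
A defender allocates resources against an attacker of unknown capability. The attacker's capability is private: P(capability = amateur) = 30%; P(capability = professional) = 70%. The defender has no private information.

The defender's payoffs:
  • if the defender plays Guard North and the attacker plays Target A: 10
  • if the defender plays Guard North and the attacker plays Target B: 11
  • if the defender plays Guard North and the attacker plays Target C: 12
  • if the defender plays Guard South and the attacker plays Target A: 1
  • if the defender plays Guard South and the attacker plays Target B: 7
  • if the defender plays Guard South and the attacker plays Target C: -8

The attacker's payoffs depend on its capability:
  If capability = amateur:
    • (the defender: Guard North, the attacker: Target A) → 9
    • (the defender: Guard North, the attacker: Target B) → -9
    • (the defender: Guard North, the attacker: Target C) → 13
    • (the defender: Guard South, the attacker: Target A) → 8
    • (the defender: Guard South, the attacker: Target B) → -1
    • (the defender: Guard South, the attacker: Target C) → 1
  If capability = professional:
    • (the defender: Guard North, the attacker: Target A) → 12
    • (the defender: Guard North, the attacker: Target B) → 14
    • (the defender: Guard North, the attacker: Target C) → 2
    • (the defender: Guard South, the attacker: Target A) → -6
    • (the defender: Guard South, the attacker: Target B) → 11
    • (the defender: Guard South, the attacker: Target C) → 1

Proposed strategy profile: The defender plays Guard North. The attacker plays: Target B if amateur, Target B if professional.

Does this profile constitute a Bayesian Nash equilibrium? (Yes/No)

The defender plays Guard North: E[Guard North] = 0.3·(11) + 0.7·(11) = 11; E[Guard South] = 7. Best-responding. ✓
The attacker (capability amateur), facing Guard North: Target A gives 9, Target B gives -9, Target C gives 13. Proposed Target B is not best — profitable deviation exists. ✗
The attacker (capability professional), facing Guard North: Target A gives 12, Target B gives 14, Target C gives 2. Proposed Target B is best. ✓

No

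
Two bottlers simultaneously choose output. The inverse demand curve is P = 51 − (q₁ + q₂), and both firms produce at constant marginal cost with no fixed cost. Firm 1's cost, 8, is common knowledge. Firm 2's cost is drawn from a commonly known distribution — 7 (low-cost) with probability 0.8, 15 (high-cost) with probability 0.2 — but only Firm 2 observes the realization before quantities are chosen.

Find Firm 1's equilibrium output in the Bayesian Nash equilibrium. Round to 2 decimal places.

Type-c best response for Firm 2: q₂(c) = (51 − c)/2 − q₁/2.
Firm 1 maximizes expected profit; its first-order condition is 51 − 2q₁ − E[q₂] − 8 = 0.
Substituting E[q₂] and solving: E[c₂] = 8.6, so q₁ = (51 − 2·8 + 8.6)/3 = 14.5333.

14.53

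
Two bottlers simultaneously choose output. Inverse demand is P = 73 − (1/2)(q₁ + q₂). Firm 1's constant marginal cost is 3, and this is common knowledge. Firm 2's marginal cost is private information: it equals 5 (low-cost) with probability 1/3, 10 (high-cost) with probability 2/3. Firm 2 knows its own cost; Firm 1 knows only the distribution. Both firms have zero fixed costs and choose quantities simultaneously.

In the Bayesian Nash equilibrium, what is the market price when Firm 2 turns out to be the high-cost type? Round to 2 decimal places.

Firm 2 with cost c maximizes (73 − (1/2)(q₁+q₂) − c)·q₂, giving q₂(c) = (73 − c − (1/2)q₁).
E[c₂] = 1/3·5 + 2/3·10 = 8.33333
Firm 1's FOC against E[q₂] yields q₁ = (73 − 2·3 + E[c₂])/(3/2) = (73 − 6 + 8.33333)/(3/2) = 50.2222.
q₂(high-cost) = 37.8889, so P = 73 − (1/2)·(50.2222 + 37.8889) = 28.9444.

28.94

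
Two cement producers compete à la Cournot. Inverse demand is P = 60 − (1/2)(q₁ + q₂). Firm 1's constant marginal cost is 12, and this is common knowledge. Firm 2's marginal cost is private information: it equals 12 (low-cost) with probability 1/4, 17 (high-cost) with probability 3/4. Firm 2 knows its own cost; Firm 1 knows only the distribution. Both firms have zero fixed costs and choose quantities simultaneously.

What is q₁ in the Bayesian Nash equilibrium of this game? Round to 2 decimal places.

34.50

Type-c best response for Firm 2: q₂(c) = (60 − c) − q₁/2.
Firm 1 maximizes expected profit; its first-order condition is 60 − q₁ − (1/2)E[q₂] − 12 = 0.
Substituting E[q₂] and solving: E[c₂] = 15.75, so q₁ = (60 − 2·12 + 15.75)/(3/2) = 34.5.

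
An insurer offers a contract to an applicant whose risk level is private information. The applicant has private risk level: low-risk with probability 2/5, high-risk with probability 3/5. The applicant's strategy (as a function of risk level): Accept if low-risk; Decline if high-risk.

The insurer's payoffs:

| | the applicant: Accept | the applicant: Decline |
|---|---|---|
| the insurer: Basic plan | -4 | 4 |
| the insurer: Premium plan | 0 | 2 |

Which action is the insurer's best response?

Premium plan

E[Basic plan] = 2/5·(-4) + 3/5·(4) = 4/5
E[Premium plan] = 2/5·(0) + 3/5·(2) = 6/5
Best response: Premium plan (6/5 is the largest).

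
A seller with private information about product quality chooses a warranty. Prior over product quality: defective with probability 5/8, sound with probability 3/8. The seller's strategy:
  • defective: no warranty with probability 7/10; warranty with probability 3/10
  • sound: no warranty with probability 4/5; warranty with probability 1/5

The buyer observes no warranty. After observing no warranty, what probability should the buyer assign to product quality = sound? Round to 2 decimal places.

P(no warranty) = (5/8)·(7/10) + (3/8)·(4/5) = 59/80
P(sound | no warranty) = ((3/8)·(4/5)) / (59/80) = (3/10) / (59/80) = 24/59

0.41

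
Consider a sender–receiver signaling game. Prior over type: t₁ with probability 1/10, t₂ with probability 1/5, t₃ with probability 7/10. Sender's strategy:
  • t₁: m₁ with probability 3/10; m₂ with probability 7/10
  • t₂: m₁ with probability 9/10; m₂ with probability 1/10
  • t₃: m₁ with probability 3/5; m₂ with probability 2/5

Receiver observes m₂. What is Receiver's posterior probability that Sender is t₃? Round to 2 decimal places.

P(m₂) = (1/10)·(7/10) + (1/5)·(1/10) + (7/10)·(2/5) = 37/100
P(t₃ | m₂) = ((7/10)·(2/5)) / (37/100) = (7/25) / (37/100) = 28/37

0.76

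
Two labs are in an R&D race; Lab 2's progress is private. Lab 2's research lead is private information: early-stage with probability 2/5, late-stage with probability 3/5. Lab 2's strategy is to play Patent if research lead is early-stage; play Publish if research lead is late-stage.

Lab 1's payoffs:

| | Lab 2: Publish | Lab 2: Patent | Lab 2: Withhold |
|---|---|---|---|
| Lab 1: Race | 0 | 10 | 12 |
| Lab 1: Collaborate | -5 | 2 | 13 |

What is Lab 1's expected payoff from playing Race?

E[Race] = 2/5·10 + 3/5·0 = 4 + 0 = 4

4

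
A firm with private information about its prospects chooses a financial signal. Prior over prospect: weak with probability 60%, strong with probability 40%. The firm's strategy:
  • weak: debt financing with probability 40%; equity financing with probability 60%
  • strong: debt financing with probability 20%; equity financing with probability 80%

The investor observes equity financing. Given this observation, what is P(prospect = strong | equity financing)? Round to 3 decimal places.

0.471

P(equity financing) = 0.6·0.6 + 0.4·0.8 = 0.68
P(strong | equity financing) = (0.4·0.8) / 0.68 = 0.32 / 0.68 = 0.470588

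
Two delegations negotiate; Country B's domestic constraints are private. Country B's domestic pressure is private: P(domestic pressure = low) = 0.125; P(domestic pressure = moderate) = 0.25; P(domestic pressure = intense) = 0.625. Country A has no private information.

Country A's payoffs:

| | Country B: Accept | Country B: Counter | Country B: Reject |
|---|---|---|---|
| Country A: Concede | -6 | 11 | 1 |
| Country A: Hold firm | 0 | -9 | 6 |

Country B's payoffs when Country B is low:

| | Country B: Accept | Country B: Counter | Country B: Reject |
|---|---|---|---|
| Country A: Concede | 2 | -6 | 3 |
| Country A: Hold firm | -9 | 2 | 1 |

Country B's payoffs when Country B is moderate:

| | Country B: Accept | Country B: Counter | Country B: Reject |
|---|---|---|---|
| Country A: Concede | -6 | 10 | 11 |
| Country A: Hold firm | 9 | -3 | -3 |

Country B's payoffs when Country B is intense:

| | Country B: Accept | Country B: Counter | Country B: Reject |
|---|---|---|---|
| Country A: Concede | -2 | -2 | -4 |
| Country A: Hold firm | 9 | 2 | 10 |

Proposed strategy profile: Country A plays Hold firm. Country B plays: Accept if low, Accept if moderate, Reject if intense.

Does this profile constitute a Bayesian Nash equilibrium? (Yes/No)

No

Country A plays Hold firm: E[Hold firm] = 0.125·(0) + 0.25·(0) + 0.625·(6) = 3.75; E[Concede] = -1.625. Best-responding. ✓
Country B (domestic pressure low), facing Hold firm: Accept gives -9, Counter gives 2, Reject gives 1. Proposed Accept is not best — profitable deviation exists. ✗
Country B (domestic pressure moderate), facing Hold firm: Accept gives 9, Counter gives -3, Reject gives -3. Proposed Accept is best. ✓
Country B (domestic pressure intense), facing Hold firm: Accept gives 9, Counter gives 2, Reject gives 10. Proposed Reject is best. ✓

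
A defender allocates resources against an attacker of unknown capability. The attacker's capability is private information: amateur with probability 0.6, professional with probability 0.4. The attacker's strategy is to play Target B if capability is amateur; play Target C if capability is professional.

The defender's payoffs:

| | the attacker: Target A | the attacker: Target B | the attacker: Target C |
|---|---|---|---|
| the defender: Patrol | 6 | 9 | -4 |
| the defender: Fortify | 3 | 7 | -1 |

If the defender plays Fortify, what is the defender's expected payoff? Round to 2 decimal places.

3.80

E[Fortify] = 0.6·7 + 0.4·(-1) = 4.2 + (-0.4) = 3.8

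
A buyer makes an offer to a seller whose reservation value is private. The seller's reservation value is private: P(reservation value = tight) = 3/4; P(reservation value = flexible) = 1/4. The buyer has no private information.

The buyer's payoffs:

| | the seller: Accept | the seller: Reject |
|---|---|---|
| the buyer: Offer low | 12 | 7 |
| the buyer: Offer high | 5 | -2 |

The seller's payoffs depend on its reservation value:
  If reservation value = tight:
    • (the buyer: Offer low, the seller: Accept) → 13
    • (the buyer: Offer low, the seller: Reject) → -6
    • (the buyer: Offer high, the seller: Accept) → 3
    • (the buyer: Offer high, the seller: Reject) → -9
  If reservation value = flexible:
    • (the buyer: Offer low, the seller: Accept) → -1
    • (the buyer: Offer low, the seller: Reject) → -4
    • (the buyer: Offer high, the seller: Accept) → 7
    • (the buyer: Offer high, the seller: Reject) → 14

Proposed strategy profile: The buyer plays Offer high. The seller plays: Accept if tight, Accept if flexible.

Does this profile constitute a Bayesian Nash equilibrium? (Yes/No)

The buyer plays Offer high: E[Offer high] = 3/4·(5) + 1/4·(5) = 5; E[Offer low] = 12. Not best-responding. ✗
The seller (reservation value tight), facing Offer high: Accept gives 3, Reject gives -9. Proposed Accept is best. ✓
The seller (reservation value flexible), facing Offer high: Accept gives 7, Reject gives 14. Proposed Accept is not best — profitable deviation exists. ✗

No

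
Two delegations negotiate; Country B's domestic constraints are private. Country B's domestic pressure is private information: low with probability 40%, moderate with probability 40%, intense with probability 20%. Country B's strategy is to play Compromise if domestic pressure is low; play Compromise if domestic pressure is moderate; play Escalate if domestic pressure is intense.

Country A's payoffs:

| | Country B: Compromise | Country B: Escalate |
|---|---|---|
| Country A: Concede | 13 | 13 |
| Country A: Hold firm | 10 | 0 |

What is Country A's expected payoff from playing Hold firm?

Take the expectation over Country B's domestic pressure, weighting each type's action by its prior probability.
E[Hold firm] = 0.4·10 + 0.4·10 + 0.2·0 = 4 + 4 + 0 = 8

8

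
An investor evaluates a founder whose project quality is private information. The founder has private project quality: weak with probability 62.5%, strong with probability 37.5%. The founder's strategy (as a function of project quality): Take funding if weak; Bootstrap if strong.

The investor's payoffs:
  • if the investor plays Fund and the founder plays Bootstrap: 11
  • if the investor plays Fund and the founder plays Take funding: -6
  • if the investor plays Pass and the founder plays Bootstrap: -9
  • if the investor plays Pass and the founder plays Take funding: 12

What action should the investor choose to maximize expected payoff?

Pass

Compute the investor's expected payoff for each action, taking the expectation over the founder's type.
E[Fund] = 0.625·(-6) + 0.375·(11) = 0.375
E[Pass] = 0.625·(12) + 0.375·(-9) = 4.125
Best response: Pass (4.125 is the largest).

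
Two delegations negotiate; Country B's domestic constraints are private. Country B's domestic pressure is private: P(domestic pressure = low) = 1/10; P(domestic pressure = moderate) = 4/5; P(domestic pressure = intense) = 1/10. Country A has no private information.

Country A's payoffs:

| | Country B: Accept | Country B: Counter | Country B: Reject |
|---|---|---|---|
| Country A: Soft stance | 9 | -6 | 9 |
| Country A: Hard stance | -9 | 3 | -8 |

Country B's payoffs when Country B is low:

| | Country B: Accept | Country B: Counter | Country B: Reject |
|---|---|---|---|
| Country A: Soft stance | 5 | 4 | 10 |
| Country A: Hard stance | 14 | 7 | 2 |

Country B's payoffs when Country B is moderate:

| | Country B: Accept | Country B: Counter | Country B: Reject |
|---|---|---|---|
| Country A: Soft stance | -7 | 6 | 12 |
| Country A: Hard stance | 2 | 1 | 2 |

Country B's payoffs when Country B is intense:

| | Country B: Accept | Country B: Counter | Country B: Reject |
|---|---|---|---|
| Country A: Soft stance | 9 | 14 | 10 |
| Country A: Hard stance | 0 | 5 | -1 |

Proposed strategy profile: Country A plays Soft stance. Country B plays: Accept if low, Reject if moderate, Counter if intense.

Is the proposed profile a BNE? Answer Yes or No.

No

Country A plays Soft stance: E[Soft stance] = 1/10·(9) + 4/5·(9) + 1/10·(-6) = 15/2; E[Hard stance] = -7. Best-responding. ✓
Country B (domestic pressure low), facing Soft stance: Accept gives 5, Counter gives 4, Reject gives 10. Proposed Accept is not best — profitable deviation exists. ✗
Country B (domestic pressure moderate), facing Soft stance: Accept gives -7, Counter gives 6, Reject gives 12. Proposed Reject is best. ✓
Country B (domestic pressure intense), facing Soft stance: Accept gives 9, Counter gives 14, Reject gives 10. Proposed Counter is best. ✓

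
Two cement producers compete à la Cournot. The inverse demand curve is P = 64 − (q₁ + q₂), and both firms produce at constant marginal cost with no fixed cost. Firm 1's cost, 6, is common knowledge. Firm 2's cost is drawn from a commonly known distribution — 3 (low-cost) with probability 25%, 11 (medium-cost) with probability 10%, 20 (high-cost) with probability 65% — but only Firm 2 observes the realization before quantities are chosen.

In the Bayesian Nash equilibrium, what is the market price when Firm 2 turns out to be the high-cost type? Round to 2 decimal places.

30.86

Firm 2 with cost c maximizes (64 − (q₁+q₂) − c)·q₂, giving q₂(c) = (64 − c − q₁)/2.
E[c₂] = 0.25·3 + 0.1·11 + 0.65·20 = 14.85
Firm 1's FOC against E[q₂] yields q₁ = (64 − 2·6 + E[c₂])/3 = (64 − 12 + 14.85)/3 = 22.2833.
q₂(high-cost) = 10.8583, so P = 64 − (22.2833 + 10.8583) = 30.8583.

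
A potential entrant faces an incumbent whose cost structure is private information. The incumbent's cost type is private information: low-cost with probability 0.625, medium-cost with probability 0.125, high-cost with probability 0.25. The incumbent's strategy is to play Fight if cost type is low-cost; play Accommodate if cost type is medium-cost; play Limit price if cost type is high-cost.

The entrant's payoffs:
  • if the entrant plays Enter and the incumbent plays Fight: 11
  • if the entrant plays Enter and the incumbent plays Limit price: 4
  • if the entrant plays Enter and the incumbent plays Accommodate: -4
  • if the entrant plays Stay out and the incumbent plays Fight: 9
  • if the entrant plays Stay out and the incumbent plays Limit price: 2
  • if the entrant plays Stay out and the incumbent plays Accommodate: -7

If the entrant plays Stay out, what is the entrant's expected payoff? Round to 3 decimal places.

E[Stay out] = 0.625·9 + 0.125·(-7) + 0.25·2 = 5.625 + (-0.875) + 0.5 = 5.25

5.250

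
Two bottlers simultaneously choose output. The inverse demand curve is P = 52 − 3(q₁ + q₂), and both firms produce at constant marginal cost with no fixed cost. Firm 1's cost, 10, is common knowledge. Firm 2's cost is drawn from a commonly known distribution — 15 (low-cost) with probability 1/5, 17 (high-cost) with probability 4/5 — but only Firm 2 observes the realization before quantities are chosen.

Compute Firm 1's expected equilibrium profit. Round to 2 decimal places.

Type-c best response for Firm 2: q₂(c) = (52 − c)/6 − q₁/2.
Firm 1 maximizes expected profit; its first-order condition is 52 − 6q₁ − 3E[q₂] − 10 = 0.
Substituting E[q₂] and solving: E[c₂] = 16.6, so q₁ = (52 − 2·10 + 16.6)/9 = 5.4.
E[P] = 52 − 3·(q₁ + E[q₂]) = 26.2; Firm 1's expected profit = (E[P] − 10)·q₁ = (26.2 − 10)·5.4 = 87.48.

87.48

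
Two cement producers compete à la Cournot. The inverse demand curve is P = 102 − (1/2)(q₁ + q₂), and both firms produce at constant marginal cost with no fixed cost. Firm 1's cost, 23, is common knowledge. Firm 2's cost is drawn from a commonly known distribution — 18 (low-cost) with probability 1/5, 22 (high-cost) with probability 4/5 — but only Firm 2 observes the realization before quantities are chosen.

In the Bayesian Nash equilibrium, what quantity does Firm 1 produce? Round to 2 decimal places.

Firm 2 with cost c maximizes (102 − (1/2)(q₁+q₂) − c)·q₂, giving q₂(c) = (102 − c − (1/2)q₁).
E[c₂] = 1/5·18 + 4/5·22 = 21.2
Firm 1's FOC against E[q₂] yields q₁ = (102 − 2·23 + E[c₂])/(3/2) = (102 − 46 + 21.2)/(3/2) = 51.4667.

51.47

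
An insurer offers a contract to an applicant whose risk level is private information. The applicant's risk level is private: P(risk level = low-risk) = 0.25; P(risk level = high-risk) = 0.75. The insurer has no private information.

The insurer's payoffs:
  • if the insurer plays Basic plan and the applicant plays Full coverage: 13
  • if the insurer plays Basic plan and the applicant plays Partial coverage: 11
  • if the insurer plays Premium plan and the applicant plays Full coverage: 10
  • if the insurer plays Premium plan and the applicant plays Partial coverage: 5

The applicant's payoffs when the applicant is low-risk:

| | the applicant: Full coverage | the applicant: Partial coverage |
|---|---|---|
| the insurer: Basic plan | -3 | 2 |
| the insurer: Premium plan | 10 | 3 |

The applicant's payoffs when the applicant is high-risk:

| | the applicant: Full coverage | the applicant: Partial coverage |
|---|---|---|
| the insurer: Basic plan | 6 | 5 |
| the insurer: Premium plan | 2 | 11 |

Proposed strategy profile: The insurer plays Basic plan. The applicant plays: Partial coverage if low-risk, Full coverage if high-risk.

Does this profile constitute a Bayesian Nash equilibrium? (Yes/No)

A profile is a BNE iff every type of every player is best-responding given beliefs about the other side.
The insurer plays Basic plan: E[Basic plan] = 0.25·(11) + 0.75·(13) = 12.5; E[Premium plan] = 8.75. Best-responding. ✓
The applicant (risk level low-risk), facing Basic plan: Full coverage gives -3, Partial coverage gives 2. Proposed Partial coverage is best. ✓
The applicant (risk level high-risk), facing Basic plan: Full coverage gives 6, Partial coverage gives 5. Proposed Full coverage is best. ✓

Yes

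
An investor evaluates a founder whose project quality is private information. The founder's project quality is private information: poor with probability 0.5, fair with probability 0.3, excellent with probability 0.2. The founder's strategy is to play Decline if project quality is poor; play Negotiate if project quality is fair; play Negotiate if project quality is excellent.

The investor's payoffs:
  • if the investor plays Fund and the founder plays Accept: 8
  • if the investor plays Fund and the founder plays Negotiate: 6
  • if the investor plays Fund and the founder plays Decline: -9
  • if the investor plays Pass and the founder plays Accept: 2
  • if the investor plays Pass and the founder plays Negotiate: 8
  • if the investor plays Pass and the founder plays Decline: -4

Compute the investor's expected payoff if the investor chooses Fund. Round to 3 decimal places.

Take the expectation over the founder's project quality, weighting each type's action by its prior probability.
E[Fund] = 0.5·(-9) + 0.3·6 + 0.2·6 = (-4.5) + 1.8 + 1.2 = -1.5

-1.500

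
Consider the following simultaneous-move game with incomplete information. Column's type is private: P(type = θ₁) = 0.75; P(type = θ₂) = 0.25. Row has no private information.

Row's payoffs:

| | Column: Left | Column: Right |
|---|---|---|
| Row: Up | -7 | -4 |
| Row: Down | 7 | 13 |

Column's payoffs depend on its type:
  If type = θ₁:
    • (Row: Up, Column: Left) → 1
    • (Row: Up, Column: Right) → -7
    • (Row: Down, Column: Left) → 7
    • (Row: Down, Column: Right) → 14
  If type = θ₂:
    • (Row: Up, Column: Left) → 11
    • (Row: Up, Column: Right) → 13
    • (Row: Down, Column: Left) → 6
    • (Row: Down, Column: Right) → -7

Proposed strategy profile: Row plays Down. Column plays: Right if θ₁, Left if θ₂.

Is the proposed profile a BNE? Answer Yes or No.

A profile is a BNE iff every type of every player is best-responding given beliefs about the other side.
Row plays Down: E[Down] = 0.75·(13) + 0.25·(7) = 11.5; E[Up] = -4.75. Best-responding. ✓
Column (type θ₁), facing Down: Left gives 7, Right gives 14. Proposed Right is best. ✓
Column (type θ₂), facing Down: Left gives 6, Right gives -7. Proposed Left is best. ✓

Yes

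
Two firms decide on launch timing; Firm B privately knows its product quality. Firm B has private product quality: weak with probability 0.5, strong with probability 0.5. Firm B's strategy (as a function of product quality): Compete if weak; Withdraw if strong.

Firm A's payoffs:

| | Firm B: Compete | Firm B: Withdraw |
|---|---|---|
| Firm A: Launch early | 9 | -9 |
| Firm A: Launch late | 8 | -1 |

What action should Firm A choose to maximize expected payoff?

Launch late

E[Launch early] = 0.5·(9) + 0.5·(-9) = 0
E[Launch late] = 0.5·(8) + 0.5·(-1) = 3.5
Best response: Launch late (3.5 is the largest).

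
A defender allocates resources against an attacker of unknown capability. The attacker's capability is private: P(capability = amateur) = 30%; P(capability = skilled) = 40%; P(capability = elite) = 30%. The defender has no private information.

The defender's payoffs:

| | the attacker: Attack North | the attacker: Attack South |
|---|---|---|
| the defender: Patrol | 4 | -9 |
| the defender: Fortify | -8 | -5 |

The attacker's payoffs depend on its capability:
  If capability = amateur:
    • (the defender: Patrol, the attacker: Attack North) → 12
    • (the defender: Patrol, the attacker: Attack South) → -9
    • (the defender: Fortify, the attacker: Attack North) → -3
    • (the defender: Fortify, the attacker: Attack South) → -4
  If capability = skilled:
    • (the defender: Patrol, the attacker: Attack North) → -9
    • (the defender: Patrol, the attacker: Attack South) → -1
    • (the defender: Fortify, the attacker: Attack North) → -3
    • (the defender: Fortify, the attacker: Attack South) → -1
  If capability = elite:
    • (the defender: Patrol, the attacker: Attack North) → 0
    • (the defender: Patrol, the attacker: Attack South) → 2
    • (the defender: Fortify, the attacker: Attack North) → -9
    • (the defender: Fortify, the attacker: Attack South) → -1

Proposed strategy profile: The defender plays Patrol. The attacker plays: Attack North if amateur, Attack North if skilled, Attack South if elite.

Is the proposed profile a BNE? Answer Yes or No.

No

A profile is a BNE iff every type of every player is best-responding given beliefs about the other side.
The defender plays Patrol: E[Patrol] = 0.3·(4) + 0.4·(4) + 0.3·(-9) = 0.1; E[Fortify] = -7.1. Best-responding. ✓
The attacker (capability amateur), facing Patrol: Attack North gives 12, Attack South gives -9. Proposed Attack North is best. ✓
The attacker (capability skilled), facing Patrol: Attack North gives -9, Attack South gives -1. Proposed Attack North is not best — profitable deviation exists. ✗
The attacker (capability elite), facing Patrol: Attack North gives 0, Attack South gives 2. Proposed Attack South is best. ✓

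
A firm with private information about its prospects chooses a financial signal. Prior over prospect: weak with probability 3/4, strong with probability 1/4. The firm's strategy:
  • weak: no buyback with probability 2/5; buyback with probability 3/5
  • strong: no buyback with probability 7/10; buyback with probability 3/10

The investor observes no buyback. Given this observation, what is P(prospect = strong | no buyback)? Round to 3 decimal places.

0.368

P(no buyback) = (3/4)·(2/5) + (1/4)·(7/10) = 19/40
P(strong | no buyback) = ((1/4)·(7/10)) / (19/40) = (7/40) / (19/40) = 7/19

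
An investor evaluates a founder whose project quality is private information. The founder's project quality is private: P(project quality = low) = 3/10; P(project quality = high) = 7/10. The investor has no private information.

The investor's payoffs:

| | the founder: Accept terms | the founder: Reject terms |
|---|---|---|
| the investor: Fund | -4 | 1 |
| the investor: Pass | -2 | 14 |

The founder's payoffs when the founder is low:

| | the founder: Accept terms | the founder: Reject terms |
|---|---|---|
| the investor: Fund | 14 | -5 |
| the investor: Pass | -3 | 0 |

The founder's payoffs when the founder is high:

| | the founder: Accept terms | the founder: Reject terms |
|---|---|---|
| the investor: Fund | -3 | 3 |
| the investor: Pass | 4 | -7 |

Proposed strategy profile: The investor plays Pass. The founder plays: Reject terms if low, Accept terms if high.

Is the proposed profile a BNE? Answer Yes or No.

The investor plays Pass: E[Pass] = 3/10·(14) + 7/10·(-2) = 14/5; E[Fund] = -5/2. Best-responding. ✓
The founder (project quality low), facing Pass: Accept terms gives -3, Reject terms gives 0. Proposed Reject terms is best. ✓
The founder (project quality high), facing Pass: Accept terms gives 4, Reject terms gives -7. Proposed Accept terms is best. ✓

Yes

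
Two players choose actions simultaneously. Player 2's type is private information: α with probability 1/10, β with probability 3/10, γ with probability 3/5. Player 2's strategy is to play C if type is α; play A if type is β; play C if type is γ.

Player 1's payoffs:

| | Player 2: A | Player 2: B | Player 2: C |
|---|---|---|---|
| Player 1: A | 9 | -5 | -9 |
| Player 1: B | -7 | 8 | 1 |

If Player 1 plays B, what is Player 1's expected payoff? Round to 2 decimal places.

E[B] = 1/10·1 + 3/10·(-7) + 3/5·1 = 1/10 + (-21/10) + 3/5 = -7/5

-1.40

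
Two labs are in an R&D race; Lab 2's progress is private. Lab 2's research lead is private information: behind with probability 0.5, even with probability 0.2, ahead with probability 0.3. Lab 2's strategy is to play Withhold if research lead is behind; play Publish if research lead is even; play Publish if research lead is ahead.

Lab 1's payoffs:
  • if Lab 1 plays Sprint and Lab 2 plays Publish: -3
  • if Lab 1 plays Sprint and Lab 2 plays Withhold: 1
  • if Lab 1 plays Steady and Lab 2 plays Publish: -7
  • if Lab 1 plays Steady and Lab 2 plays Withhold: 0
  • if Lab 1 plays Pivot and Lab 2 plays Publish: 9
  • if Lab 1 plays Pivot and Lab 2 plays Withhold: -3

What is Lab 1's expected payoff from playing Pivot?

3

Take the expectation over Lab 2's research lead, weighting each type's action by its prior probability.
E[Pivot] = 0.5·(-3) + 0.2·9 + 0.3·9 = (-1.5) + 1.8 + 2.7 = 3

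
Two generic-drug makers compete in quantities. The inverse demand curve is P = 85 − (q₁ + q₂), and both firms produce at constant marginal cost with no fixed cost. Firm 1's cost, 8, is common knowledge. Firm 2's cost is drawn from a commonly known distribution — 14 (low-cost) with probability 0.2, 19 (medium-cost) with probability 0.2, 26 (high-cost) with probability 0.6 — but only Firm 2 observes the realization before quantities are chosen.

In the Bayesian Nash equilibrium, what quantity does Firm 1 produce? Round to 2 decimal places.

30.40

Type-c best response for Firm 2: q₂(c) = (85 − c)/2 − q₁/2.
Firm 1 maximizes expected profit; its first-order condition is 85 − 2q₁ − E[q₂] − 8 = 0.
Substituting E[q₂] and solving: E[c₂] = 22.2, so q₁ = (85 − 2·8 + 22.2)/3 = 30.4.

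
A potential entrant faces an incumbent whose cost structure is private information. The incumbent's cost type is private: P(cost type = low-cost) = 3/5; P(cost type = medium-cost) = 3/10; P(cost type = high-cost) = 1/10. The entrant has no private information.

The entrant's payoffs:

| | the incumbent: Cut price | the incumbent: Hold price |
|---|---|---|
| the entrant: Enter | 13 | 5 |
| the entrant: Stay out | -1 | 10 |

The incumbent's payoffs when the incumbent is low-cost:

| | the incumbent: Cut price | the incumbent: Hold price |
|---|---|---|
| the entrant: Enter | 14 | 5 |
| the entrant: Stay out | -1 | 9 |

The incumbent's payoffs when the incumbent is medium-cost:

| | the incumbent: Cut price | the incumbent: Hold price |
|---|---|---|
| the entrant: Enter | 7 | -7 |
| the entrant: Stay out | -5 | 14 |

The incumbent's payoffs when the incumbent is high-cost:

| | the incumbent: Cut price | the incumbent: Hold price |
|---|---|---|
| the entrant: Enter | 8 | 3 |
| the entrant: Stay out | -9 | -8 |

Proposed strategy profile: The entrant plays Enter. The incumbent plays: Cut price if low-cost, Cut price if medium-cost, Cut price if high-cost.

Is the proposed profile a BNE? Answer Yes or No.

The entrant plays Enter: E[Enter] = 3/5·(13) + 3/10·(13) + 1/10·(13) = 13; E[Stay out] = -1. Best-responding. ✓
The incumbent (cost type low-cost), facing Enter: Cut price gives 14, Hold price gives 5. Proposed Cut price is best. ✓
The incumbent (cost type medium-cost), facing Enter: Cut price gives 7, Hold price gives -7. Proposed Cut price is best. ✓
The incumbent (cost type high-cost), facing Enter: Cut price gives 8, Hold price gives 3. Proposed Cut price is best. ✓

Yes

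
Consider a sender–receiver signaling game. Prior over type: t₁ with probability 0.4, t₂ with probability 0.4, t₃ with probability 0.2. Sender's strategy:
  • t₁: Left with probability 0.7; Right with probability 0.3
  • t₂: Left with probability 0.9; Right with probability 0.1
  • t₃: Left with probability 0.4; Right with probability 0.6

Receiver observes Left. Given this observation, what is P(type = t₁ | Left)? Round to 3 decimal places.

0.389

Apply Bayes' rule using the sender's strategy as the likelihood.
P(Left) = 0.4·0.7 + 0.4·0.9 + 0.2·0.4 = 0.72
P(t₁ | Left) = (0.4·0.7) / 0.72 = 0.28 / 0.72 = 0.388889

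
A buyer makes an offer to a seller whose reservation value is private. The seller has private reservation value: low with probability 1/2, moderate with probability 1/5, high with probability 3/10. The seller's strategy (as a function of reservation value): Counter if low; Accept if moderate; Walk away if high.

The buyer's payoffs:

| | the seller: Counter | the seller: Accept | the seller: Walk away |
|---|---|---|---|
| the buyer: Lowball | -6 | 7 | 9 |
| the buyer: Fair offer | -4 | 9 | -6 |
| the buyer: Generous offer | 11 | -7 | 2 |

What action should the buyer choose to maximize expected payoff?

Generous offer

E[Lowball] = 1/2·(-6) + 1/5·(7) + 3/10·(9) = 11/10
E[Fair offer] = 1/2·(-4) + 1/5·(9) + 3/10·(-6) = -2
E[Generous offer] = 1/2·(11) + 1/5·(-7) + 3/10·(2) = 47/10
Best response: Generous offer (47/10 is the largest).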